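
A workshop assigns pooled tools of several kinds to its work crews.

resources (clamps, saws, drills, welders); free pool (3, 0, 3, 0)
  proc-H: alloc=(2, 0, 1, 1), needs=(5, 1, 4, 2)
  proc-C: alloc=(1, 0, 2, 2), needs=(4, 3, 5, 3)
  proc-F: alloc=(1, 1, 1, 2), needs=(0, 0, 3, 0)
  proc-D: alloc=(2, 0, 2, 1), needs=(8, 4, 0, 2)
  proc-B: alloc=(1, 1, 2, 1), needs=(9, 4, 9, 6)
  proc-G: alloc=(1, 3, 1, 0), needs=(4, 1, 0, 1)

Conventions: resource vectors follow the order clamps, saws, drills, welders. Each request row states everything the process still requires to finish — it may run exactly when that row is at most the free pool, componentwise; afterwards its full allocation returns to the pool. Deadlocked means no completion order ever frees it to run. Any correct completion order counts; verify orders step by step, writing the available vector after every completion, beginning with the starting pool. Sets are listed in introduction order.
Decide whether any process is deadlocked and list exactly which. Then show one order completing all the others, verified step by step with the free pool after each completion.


Nothing here is deadlocked.
Key observation: proc-F fits the free pool immediately, and its release cascades until everyone finishes.
One completion order for the rest: proc-F, proc-G, proc-H, proc-C, proc-D, proc-B. Step-by-step check:
  pool = (3, 0, 3, 0)
  proc-F needs (0, 0, 3, 0) <= (3, 0, 3, 0) -> finishes; pool += (1, 1, 1, 2) = (4, 1, 4, 2)
  proc-G needs (4, 1, 0, 1) <= (4, 1, 4, 2) -> finishes; pool += (1, 3, 1, 0) = (5, 4, 5, 2)
  proc-H needs (5, 1, 4, 2) <= (5, 4, 5, 2) -> finishes; pool += (2, 0, 1, 1) = (7, 4, 6, 3)
  proc-C needs (4, 3, 5, 3) <= (7, 4, 6, 3) -> finishes; pool += (1, 0, 2, 2) = (8, 4, 8, 5)
  proc-D needs (8, 4, 0, 2) <= (8, 4, 8, 5) -> finishes; pool += (2, 0, 2, 1) = (10, 4, 10, 6)
  proc-B needs (9, 4, 9, 6) <= (10, 4, 10, 6) -> finishes; pool += (1, 1, 2, 1) = (11, 5, 12, 7)


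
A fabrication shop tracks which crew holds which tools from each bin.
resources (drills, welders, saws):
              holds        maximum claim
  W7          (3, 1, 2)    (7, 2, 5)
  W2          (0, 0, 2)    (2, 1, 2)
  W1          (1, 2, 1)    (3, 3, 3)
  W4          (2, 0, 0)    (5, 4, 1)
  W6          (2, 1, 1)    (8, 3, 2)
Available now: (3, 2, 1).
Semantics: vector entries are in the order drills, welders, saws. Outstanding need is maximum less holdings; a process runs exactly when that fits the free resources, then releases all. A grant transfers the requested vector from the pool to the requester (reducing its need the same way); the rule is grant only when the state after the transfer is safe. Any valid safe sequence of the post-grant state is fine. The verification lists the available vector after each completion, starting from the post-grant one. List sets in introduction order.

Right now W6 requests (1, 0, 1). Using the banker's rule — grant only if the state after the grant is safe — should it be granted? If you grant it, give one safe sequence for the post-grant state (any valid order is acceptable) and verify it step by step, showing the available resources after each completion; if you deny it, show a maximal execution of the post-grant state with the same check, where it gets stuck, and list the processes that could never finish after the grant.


GRANT. The post-grant state is safe; one safe sequence: W2, W1, W4, W6, W7.
Key observation: with (2, 2, 0) left after the transfer, W2 can run at once — the state stays safe.
Check on the post-grant state, step by step:
  pool = (2, 2, 0)
  W2: need (2, 1, 0) fits (2, 2, 0); releases (0, 0, 2), pool now (2, 2, 2)
  W1: need (2, 1, 2) fits (2, 2, 2); releases (1, 2, 1), pool now (3, 4, 3)
  W4: need (3, 4, 1) fits (3, 4, 3); releases (2, 0, 0), pool now (5, 4, 3)
  W6: need (5, 2, 0) fits (5, 4, 3); releases (3, 1, 2), pool now (8, 5, 5)
  W7: need (4, 1, 3) fits (8, 5, 5); releases (3, 1, 2), pool now (11, 6, 7)


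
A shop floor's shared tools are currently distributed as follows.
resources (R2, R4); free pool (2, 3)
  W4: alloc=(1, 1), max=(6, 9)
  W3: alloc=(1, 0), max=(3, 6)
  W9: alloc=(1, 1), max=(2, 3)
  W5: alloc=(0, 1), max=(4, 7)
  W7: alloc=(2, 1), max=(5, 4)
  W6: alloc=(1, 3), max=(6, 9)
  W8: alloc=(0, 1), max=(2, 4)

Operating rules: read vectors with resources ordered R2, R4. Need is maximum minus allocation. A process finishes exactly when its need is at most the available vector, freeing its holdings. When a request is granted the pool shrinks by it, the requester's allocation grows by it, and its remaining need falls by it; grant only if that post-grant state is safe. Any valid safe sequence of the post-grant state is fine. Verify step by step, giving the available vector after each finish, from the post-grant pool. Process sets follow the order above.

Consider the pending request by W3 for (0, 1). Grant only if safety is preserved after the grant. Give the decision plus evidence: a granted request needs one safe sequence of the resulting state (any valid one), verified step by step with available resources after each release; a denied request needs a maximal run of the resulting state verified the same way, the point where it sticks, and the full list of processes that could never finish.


GRANT: granting preserves safety; a valid post-grant sequence is W9, W7, W8, W3, W6, W5, W4.
Key observation: post-grant, (2, 2) remains, and an order beginning with W9 completes everyone.
Verifying the post-grant state step by step:
  pool = (2, 2)
  run W9 (needs (1, 2), free (2, 2)); after release of (1, 1) the pool is (3, 3)
  run W7 (needs (3, 3), free (3, 3)); after release of (2, 1) the pool is (5, 4)
  run W8 (needs (2, 3), free (5, 4)); after release of (0, 1) the pool is (5, 5)
  run W3 (needs (2, 5), free (5, 5)); after release of (1, 1) the pool is (6, 6)
  run W6 (needs (5, 6), free (6, 6)); after release of (1, 3) the pool is (7, 9)
  run W5 (needs (4, 6), free (7, 9)); after release of (0, 1) the pool is (7, 10)
  run W4 (needs (5, 8), free (7, 10)); after release of (1, 1) the pool is (8, 11)


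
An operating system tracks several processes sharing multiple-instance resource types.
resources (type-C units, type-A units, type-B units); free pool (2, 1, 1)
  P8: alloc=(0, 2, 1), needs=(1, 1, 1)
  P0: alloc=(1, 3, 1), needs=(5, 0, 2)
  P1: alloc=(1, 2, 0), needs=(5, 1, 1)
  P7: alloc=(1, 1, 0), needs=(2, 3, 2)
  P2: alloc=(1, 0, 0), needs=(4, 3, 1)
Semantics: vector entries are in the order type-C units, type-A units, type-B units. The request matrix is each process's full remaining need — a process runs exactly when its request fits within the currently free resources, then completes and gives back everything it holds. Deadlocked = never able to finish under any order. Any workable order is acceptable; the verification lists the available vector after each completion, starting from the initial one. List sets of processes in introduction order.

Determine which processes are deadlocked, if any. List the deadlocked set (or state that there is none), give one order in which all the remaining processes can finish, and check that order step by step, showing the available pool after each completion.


The deadlocked set is P0, P1 and P2.
Key observation: after P8, P7 complete, (3, 4, 2) is the best the pool ever gets, yet each leftover process wants more type-C units.
One completion order for the rest: P8, P7. Verifying each step:
  pool = (2, 1, 1)
  run P8 (needs (1, 1, 1), free (2, 1, 1)); after release of (0, 2, 1) the pool is (2, 3, 2)
  run P7 (needs (2, 3, 2), free (2, 3, 2)); after release of (1, 1, 0) the pool is (3, 4, 2)
None of the blocked processes ever fits:
  blocked: P0 wants (5, 0, 2), pool (3, 4, 2) — not enough type-C units
  blocked: P1 wants (5, 1, 1), pool (3, 4, 2) — not enough type-C units
  blocked: P2 wants (4, 3, 1), pool (3, 4, 2) — not enough type-C units


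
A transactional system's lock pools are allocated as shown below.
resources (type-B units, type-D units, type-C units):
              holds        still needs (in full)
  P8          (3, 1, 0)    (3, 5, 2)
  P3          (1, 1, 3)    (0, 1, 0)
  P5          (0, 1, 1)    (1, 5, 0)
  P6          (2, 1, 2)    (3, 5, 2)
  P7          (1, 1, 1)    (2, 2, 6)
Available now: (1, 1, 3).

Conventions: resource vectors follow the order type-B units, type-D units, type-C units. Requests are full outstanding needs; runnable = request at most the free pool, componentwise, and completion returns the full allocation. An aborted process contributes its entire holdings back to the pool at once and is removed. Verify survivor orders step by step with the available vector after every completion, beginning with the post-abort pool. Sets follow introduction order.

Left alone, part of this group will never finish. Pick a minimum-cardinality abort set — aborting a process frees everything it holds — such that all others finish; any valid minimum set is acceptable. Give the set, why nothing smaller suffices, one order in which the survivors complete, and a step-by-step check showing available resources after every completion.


Minimum abort set: P5 and P6.
Key observation: P8 had no path to completion before; after the abort of P5 and P6 ((2, 2, 3) returned), step 3 is where it fits.
Minimality, checking each single-abort alternative: P8 alone leaves P5 blocked (short on type-D units); P3 alone leaves P8 blocked (short on type-D units); P5 alone leaves P8 blocked (short on type-D units); P6 alone leaves P8 blocked (short on type-D units); P7 alone leaves P8 blocked (short on type-D units).
The survivors complete as P3, P7, P8. Walking it through (starting from the post-abort pool):
  pool = (3, 3, 6)
  P3: need (0, 1, 0) fits (3, 3, 6); releases (1, 1, 3), pool now (4, 4, 9)
  P7: need (2, 2, 6) fits (4, 4, 9); releases (1, 1, 1), pool now (5, 5, 10)
  P8: need (3, 5, 2) fits (5, 5, 10); releases (3, 1, 0), pool now (8, 6, 10)


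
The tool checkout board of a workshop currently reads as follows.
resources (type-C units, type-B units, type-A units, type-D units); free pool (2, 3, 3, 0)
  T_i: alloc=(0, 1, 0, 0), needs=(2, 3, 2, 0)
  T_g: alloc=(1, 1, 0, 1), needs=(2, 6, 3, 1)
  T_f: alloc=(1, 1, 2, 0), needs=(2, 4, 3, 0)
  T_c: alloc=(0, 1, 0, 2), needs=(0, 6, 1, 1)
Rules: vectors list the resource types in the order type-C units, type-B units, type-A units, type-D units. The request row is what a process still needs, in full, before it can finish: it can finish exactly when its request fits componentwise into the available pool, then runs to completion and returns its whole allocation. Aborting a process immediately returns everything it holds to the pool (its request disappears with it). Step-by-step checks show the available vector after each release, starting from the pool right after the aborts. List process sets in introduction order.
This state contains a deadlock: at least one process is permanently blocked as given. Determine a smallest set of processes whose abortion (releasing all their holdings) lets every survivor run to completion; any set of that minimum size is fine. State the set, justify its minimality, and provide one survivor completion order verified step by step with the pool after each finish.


The answer: abort T_g.
Key observation: T_c could never have finished before the abort; with (1, 1, 0, 1) returned by T_g, it fits at step 3.
Why nothing smaller works: aborting no one leaves the state deadlocked as given.
One survivor order: T_i, T_f, T_c. Check, step by step (post-abort pool first):
  pool = (3, 4, 3, 1)
  T_i: need (2, 3, 2, 0) fits (3, 4, 3, 1); releases (0, 1, 0, 0), pool now (3, 5, 3, 1)
  T_f: need (2, 4, 3, 0) fits (3, 5, 3, 1); releases (1, 1, 2, 0), pool now (4, 6, 5, 1)
  T_c: need (0, 6, 1, 1) fits (4, 6, 5, 1); releases (0, 1, 0, 2), pool now (4, 7, 5, 3)


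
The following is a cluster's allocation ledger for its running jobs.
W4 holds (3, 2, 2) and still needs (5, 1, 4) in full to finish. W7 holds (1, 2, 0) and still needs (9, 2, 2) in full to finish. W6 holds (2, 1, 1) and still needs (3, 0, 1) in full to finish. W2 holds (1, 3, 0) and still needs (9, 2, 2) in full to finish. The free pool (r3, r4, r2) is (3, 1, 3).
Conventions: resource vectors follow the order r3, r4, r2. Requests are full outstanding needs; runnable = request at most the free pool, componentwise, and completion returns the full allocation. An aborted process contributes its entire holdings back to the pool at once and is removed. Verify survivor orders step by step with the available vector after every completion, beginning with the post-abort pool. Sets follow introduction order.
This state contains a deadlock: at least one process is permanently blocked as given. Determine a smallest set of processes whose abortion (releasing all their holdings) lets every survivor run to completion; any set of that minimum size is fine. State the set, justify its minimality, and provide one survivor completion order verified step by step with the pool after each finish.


Abort W7.
Key observation: W2 could never have finished before the abort; with (1, 2, 0) returned by W7, it fits at step 3.
Why nothing smaller works: aborting no one leaves the state deadlocked as given.
One survivor order: W6, W4, W2. Step-by-step check (post-abort pool first):
  pool = (4, 3, 3)
  W6: need (3, 0, 1) fits (4, 3, 3); releases (2, 1, 1), pool now (6, 4, 4)
  W4: need (5, 1, 4) fits (6, 4, 4); releases (3, 2, 2), pool now (9, 6, 6)
  W2: need (9, 2, 2) fits (9, 6, 6); releases (1, 3, 0), pool now (10, 9, 6)


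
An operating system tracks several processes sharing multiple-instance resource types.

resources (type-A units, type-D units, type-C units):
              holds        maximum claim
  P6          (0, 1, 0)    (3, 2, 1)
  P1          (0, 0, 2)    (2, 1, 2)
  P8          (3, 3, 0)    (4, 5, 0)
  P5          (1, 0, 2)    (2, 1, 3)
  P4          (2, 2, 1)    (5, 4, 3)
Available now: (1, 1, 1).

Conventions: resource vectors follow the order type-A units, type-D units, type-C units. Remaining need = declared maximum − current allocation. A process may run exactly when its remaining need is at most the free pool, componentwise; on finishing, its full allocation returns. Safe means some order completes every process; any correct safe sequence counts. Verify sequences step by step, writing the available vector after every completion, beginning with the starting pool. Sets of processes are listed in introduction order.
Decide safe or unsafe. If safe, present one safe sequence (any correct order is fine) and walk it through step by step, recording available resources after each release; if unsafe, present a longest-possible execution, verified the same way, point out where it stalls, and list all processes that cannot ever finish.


UNSAFE.
Key observation: after P5, P1 the pool peaks at (2, 1, 5), and each blocked process is short somewhere: P6 on type-A units; P8 on type-D units; P4 on type-A units, type-D units.
Going as far as possible: P5, P1; after that, nothing fits. Step-by-step check:
  pool = (1, 1, 1)
  P5 needs (1, 1, 1) <= (1, 1, 1) -> finishes; pool += (1, 0, 2) = (2, 1, 3)
  P1 needs (2, 1, 0) <= (2, 1, 3) -> finishes; pool += (0, 0, 2) = (2, 1, 5)
  blocked: P6 wants (3, 1, 1), pool (2, 1, 5) — not enough type-A units
  blocked: P8 wants (1, 2, 0), pool (2, 1, 5) — not enough type-D units
  blocked: P4 wants (3, 2, 2), pool (2, 1, 5) — not enough type-A units and type-D units
Processes that can never finish: P6, P8 and P4.


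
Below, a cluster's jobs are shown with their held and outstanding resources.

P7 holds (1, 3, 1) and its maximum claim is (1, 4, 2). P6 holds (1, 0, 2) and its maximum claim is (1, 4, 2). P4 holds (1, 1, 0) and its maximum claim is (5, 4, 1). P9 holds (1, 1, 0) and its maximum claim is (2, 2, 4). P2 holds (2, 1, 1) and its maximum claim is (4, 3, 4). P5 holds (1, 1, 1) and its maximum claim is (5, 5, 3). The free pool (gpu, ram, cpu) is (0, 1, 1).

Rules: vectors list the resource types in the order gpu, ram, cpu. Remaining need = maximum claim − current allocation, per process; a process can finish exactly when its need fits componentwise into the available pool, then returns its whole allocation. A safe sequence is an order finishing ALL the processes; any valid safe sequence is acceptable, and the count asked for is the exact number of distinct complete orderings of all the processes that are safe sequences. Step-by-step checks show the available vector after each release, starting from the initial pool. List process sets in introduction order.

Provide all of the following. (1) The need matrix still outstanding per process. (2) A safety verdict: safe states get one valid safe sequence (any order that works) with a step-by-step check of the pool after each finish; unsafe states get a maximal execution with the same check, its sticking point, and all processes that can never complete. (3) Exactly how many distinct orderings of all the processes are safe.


(1) Outstanding need per process (order gpu, ram, cpu):
  P7: (0, 1, 1)
  P6: (0, 4, 0)
  P4: (4, 3, 1)
  P9: (1, 1, 4)
  P2: (2, 2, 3)
  P5: (4, 4, 2)
(2) SAFE. One safe sequence: P7, P6, P2, P4, P5, P9.
Key observation: at P7 the run first touches a limit — (0, 1, 1) against (0, 1, 1), exact on a resource it actually requests.
Check, step by step:
  pool = (0, 1, 1)
  run P7 (needs (0, 1, 1), free (0, 1, 1)); after release of (1, 3, 1) the pool is (1, 4, 2)
  run P6 (needs (0, 4, 0), free (1, 4, 2)); after release of (1, 0, 2) the pool is (2, 4, 4)
  run P2 (needs (2, 2, 3), free (2, 4, 4)); after release of (2, 1, 1) the pool is (4, 5, 5)
  run P4 (needs (4, 3, 1), free (4, 5, 5)); after release of (1, 1, 0) the pool is (5, 6, 5)
  run P5 (needs (4, 4, 2), free (5, 6, 5)); after release of (1, 1, 1) the pool is (6, 7, 6)
  run P9 (needs (1, 1, 4), free (6, 7, 6)); after release of (1, 1, 0) the pool is (7, 8, 6)
(3) Precisely 8 of the possible complete orderings are safe sequences.


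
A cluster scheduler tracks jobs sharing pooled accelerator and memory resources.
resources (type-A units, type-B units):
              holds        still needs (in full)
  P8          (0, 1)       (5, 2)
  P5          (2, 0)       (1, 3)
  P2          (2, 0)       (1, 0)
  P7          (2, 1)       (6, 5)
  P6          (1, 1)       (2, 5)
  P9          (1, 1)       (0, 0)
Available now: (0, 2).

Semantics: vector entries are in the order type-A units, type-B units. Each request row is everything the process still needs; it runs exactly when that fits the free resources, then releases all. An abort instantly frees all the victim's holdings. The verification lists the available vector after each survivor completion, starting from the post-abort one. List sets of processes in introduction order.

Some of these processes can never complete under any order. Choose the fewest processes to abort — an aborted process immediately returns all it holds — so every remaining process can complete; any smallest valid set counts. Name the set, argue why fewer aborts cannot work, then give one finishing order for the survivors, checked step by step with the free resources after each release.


Abort P7.
Key observation: P6 could never have finished before the abort; with (2, 1) returned by P7, it fits at step 5.
Why nothing smaller works: aborting no one leaves the state deadlocked as given.
The survivors complete as P2, P5, P8, P9, P6. Verifying each step (starting from the post-abort pool):
  pool = (2, 3)
  P2 needs (1, 0) <= (2, 3) -> finishes; pool += (2, 0) = (4, 3)
  P5 needs (1, 3) <= (4, 3) -> finishes; pool += (2, 0) = (6, 3)
  P8 needs (5, 2) <= (6, 3) -> finishes; pool += (0, 1) = (6, 4)
  P9 needs (0, 0) <= (6, 4) -> finishes; pool += (1, 1) = (7, 5)
  P6 needs (2, 5) <= (7, 5) -> finishes; pool += (1, 1) = (8, 6)


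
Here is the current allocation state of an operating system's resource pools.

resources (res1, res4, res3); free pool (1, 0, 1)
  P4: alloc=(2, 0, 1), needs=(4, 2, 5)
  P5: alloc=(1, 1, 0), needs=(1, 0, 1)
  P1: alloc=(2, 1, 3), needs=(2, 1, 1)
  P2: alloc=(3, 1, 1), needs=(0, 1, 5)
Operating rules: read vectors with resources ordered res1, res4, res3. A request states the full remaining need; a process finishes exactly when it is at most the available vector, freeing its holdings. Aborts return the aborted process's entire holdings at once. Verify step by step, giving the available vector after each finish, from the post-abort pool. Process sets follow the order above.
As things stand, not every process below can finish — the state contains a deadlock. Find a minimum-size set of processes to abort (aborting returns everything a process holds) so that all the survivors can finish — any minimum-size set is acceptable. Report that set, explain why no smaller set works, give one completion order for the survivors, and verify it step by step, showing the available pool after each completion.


Minimum abort set: P2.
Key observation: the returned (3, 1, 1) from P2 is what brings P4 — unrunnable before, under any order — into play at step 3.
Minimality: the empty abort set fails — the state is deadlocked as it stands.
Survivors finish in the order: P1, P5, P4. Step-by-step check (pool after the aborts first):
  pool = (4, 1, 2)
  P1 needs (2, 1, 1) <= (4, 1, 2) -> finishes; pool += (2, 1, 3) = (6, 2, 5)
  P5 needs (1, 0, 1) <= (6, 2, 5) -> finishes; pool += (1, 1, 0) = (7, 3, 5)
  P4 needs (4, 2, 5) <= (7, 3, 5) -> finishes; pool += (2, 0, 1) = (9, 3, 6)


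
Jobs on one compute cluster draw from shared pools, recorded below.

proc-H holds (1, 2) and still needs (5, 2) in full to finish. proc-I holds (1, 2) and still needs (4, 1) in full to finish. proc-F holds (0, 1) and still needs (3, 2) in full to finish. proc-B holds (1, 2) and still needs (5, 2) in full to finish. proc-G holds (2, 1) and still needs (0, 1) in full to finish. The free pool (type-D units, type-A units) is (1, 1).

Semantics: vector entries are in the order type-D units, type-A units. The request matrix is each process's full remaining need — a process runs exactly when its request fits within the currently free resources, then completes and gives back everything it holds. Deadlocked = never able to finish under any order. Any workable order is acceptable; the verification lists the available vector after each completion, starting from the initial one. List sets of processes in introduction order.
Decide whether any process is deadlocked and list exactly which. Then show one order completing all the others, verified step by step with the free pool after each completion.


Deadlocked: proc-H, proc-I and proc-B.
Key observation: proc-G, proc-F can finish, but then (3, 3) is all there is, and the blocked group's type-D units demands exceed it.
A valid finishing order for the others: proc-G, proc-F. Verifying each step:
  pool = (1, 1)
  proc-G needs (0, 1) <= (1, 1) -> finishes; pool += (2, 1) = (3, 2)
  proc-F needs (3, 2) <= (3, 2) -> finishes; pool += (0, 1) = (3, 3)
The stuck group stays short no matter what:
  proc-H still needs (5, 2) but only (3, 3) is free — short on type-D units
  proc-I still needs (4, 1) but only (3, 3) is free — short on type-D units
  proc-B still needs (5, 2) but only (3, 3) is free — short on type-D units


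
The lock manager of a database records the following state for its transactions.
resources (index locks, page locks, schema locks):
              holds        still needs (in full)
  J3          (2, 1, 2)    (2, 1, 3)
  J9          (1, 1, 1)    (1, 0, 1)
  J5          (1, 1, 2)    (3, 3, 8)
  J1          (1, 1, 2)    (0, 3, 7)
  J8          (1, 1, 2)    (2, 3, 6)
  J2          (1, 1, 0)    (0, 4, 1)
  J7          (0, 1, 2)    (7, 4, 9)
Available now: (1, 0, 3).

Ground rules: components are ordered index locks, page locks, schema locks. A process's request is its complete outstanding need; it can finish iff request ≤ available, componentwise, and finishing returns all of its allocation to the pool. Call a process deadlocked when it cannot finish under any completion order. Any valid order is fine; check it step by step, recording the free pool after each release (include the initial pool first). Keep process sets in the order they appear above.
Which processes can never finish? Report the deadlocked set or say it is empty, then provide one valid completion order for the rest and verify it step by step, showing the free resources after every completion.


The deadlocked set is J5, J1, J8, J2 and J7.
Key observation: after J9, J3 complete, (4, 2, 6) is the best the pool ever gets, yet each leftover process wants more page locks.
One completion order for the rest: J9, J3. Step-by-step check:
  pool = (1, 0, 3)
  run J9 (needs (1, 0, 1), free (1, 0, 3)); after release of (1, 1, 1) the pool is (2, 1, 4)
  run J3 (needs (2, 1, 3), free (2, 1, 4)); after release of (2, 1, 2) the pool is (4, 2, 6)
None of the blocked processes ever fits:
  blocked: J5 wants (3, 3, 8), pool (4, 2, 6) — not enough page locks and schema locks
  blocked: J1 wants (0, 3, 7), pool (4, 2, 6) — not enough page locks and schema locks
  blocked: J8 wants (2, 3, 6), pool (4, 2, 6) — not enough page locks
  blocked: J2 wants (0, 4, 1), pool (4, 2, 6) — not enough page locks
  blocked: J7 wants (7, 4, 9), pool (4, 2, 6) — not enough index locks, page locks and schema locks


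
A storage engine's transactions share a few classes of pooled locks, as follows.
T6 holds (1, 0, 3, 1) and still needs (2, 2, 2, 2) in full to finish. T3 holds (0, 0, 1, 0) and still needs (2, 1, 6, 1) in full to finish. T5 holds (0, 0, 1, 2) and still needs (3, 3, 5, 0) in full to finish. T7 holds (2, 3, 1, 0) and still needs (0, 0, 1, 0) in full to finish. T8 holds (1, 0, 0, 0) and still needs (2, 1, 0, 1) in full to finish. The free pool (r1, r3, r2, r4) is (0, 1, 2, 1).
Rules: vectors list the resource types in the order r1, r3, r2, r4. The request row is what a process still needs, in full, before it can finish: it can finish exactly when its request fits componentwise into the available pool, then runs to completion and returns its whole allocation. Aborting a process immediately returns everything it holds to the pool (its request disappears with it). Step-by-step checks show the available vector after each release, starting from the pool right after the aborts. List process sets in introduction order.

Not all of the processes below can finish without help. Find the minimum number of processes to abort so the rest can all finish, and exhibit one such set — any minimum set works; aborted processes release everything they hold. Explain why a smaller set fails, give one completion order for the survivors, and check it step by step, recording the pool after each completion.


Abort T6.
Key observation: the deadlocked T5 becomes finishable only because T6 released (1, 0, 3, 1); it completes at step 2 below.
No smaller set exists: with zero aborts the deadlock remains.
The survivors complete as T7, T5, T8, T3. Check, step by step (starting from the post-abort pool):
  pool = (1, 1, 5, 2)
  T7: need (0, 0, 1, 0) fits (1, 1, 5, 2); releases (2, 3, 1, 0), pool now (3, 4, 6, 2)
  T5: need (3, 3, 5, 0) fits (3, 4, 6, 2); releases (0, 0, 1, 2), pool now (3, 4, 7, 4)
  T8: need (2, 1, 0, 1) fits (3, 4, 7, 4); releases (1, 0, 0, 0), pool now (4, 4, 7, 4)
  T3: need (2, 1, 6, 1) fits (4, 4, 7, 4); releases (0, 0, 1, 0), pool now (4, 4, 8, 4)


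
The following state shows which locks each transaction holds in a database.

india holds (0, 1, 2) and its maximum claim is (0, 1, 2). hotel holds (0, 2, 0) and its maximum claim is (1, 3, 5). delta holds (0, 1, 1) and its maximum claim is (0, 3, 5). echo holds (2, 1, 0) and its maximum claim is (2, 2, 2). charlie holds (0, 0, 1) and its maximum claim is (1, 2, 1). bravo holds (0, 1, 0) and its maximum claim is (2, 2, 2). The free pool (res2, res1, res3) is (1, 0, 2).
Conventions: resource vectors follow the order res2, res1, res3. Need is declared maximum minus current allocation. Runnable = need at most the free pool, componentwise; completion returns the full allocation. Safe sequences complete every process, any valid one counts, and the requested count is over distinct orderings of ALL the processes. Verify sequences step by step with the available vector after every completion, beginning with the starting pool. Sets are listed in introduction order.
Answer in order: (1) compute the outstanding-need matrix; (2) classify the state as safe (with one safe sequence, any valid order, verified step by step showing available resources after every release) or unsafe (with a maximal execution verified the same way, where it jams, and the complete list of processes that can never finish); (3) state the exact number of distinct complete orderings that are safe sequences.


(1) Need matrix, components ordered res2, res1, res3:
  india: (0, 0, 0)
  hotel: (1, 1, 5)
  delta: (0, 2, 4)
  echo: (0, 1, 2)
  charlie: (1, 2, 0)
  bravo: (2, 1, 2)
(2) SAFE, for example via the order india, echo, delta, bravo, hotel, charlie.
Key observation: reading the order forward, echo is the first process whose need (0, 1, 2) meets the free pool (1, 1, 4) exactly on a resource it requests.
Walking it through:
  pool = (1, 0, 2)
  india needs (0, 0, 0) <= (1, 0, 2) -> finishes; pool += (0, 1, 2) = (1, 1, 4)
  echo needs (0, 1, 2) <= (1, 1, 4) -> finishes; pool += (2, 1, 0) = (3, 2, 4)
  delta needs (0, 2, 4) <= (3, 2, 4) -> finishes; pool += (0, 1, 1) = (3, 3, 5)
  bravo needs (2, 1, 2) <= (3, 3, 5) -> finishes; pool += (0, 1, 0) = (3, 4, 5)
  hotel needs (1, 1, 5) <= (3, 4, 5) -> finishes; pool += (0, 2, 0) = (3, 6, 5)
  charlie needs (1, 2, 0) <= (3, 6, 5) -> finishes; pool += (0, 0, 1) = (3, 6, 6)
(3) Precisely 16 of the possible complete orderings are safe sequences.


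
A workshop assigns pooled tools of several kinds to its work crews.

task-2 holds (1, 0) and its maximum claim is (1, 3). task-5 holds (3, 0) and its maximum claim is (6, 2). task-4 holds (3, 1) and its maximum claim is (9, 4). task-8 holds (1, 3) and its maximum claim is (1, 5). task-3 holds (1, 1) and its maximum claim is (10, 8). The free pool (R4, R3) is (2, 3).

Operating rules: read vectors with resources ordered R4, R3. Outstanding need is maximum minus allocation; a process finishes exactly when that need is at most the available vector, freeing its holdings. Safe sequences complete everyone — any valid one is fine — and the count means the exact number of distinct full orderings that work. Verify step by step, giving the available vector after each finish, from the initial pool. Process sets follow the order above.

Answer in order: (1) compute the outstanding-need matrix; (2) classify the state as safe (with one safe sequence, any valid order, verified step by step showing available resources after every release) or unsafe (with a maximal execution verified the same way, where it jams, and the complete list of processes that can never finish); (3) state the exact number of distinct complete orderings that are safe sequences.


(1) Outstanding need per process (order R4, R3):
  task-2: (0, 3)
  task-5: (3, 2)
  task-4: (6, 3)
  task-8: (0, 2)
  task-3: (9, 7)
(2) SAFE. One safe sequence: task-2, task-5, task-4, task-8, task-3.
Key observation: task-2 marks the first exact bind of the order: its need (0, 3) fits the free (2, 3) with zero slack on a requested resource.
Verifying each step:
  pool = (2, 3)
  run task-2 (needs (0, 3), free (2, 3)); after release of (1, 0) the pool is (3, 3)
  run task-5 (needs (3, 2), free (3, 3)); after release of (3, 0) the pool is (6, 3)
  run task-4 (needs (6, 3), free (6, 3)); after release of (3, 1) the pool is (9, 4)
  run task-8 (needs (0, 2), free (9, 4)); after release of (1, 3) the pool is (10, 7)
  run task-3 (needs (9, 7), free (10, 7)); after release of (1, 1) the pool is (11, 8)
(3) Exactly 7 of the possible complete orderings are safe sequences.


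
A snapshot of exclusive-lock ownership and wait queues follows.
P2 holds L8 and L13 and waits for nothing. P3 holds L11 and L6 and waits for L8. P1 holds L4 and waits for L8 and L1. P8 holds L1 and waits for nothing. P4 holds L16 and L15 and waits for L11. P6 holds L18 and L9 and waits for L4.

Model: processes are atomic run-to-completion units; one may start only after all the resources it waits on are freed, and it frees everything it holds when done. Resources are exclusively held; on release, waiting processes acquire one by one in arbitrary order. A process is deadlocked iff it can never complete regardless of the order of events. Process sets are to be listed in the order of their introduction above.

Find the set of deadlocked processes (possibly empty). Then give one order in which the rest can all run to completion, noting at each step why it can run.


The deadlocked set is empty.
Key observation: every chain of waits terminates; starting from the processes that wait on nothing, all the rest unlock in turn.
The rest can finish in the order P8, P2, P1, P3, P4, P6.
Walking it through:
  P8: no waits; runs immediately, freeing L1
  P2: no waits; runs immediately, freeing L8 and L13
  P1: everything it awaited (L8 and L1) is free; runs, freeing L4
  P3: everything it awaited (L8) is free; runs, freeing L11 and L6
  P4: everything it awaited (L11) is free; runs, freeing L16 and L15
  P6: everything it awaited (L4) is free; runs, freeing L18 and L9


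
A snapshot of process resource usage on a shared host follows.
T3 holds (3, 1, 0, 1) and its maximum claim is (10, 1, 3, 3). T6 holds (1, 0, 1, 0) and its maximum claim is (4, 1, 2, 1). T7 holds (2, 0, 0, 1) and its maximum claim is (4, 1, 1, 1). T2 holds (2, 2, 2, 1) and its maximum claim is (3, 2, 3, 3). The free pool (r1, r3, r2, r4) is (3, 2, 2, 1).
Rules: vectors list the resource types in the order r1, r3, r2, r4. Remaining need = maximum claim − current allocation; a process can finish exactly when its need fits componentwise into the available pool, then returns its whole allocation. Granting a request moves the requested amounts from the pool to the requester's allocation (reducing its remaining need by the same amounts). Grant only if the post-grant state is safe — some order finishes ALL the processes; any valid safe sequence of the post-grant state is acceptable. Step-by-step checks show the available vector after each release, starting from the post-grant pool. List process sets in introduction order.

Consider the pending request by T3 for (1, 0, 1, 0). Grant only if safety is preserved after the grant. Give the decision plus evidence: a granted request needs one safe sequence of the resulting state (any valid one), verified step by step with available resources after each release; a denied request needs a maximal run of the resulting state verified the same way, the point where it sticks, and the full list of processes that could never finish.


GRANT. The post-grant state is safe; one safe sequence: T7, T2, T6, T3.
Key observation: even at the reduced pool (2, 2, 1, 1), T7 fits immediately, so safety survives the grant.
Check on the post-grant state, step by step:
  pool = (2, 2, 1, 1)
  run T7 (needs (2, 1, 1, 0), free (2, 2, 1, 1)); after release of (2, 0, 0, 1) the pool is (4, 2, 1, 2)
  run T2 (needs (1, 0, 1, 2), free (4, 2, 1, 2)); after release of (2, 2, 2, 1) the pool is (6, 4, 3, 3)
  run T6 (needs (3, 1, 1, 1), free (6, 4, 3, 3)); after release of (1, 0, 1, 0) the pool is (7, 4, 4, 3)
  run T3 (needs (6, 0, 2, 2), free (7, 4, 4, 3)); after release of (4, 1, 1, 1) the pool is (11, 5, 5, 4)


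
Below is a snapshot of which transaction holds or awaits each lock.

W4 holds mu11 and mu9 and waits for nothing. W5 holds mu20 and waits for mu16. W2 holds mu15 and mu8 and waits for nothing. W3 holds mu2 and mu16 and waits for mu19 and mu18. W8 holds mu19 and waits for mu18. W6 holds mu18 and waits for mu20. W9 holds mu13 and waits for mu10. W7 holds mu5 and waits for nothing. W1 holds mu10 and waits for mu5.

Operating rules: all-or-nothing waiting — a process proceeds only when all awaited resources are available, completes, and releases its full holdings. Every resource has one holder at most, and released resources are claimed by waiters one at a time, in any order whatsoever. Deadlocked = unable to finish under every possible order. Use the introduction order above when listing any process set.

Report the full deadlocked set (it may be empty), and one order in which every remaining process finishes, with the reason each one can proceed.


Deadlocked: W5, W3, W8 and W6.
Key observation: the cycle W5 -> W3 -> W8 -> W6 -> W5 can never break — each member waits on the next; no other process is dragged down with it.
A valid finishing order for the others: W7, W1, W9, W2, W4.
Walking it through:
  run W7 (it waits on nothing); releases mu5
  W1 waits on mu5 — all released -> runs and releases mu10
  W9 waits on mu10 — all released -> runs and releases mu13
  run W2 (it waits on nothing); releases mu15 and mu8
  run W4 (it waits on nothing); releases mu11 and mu9


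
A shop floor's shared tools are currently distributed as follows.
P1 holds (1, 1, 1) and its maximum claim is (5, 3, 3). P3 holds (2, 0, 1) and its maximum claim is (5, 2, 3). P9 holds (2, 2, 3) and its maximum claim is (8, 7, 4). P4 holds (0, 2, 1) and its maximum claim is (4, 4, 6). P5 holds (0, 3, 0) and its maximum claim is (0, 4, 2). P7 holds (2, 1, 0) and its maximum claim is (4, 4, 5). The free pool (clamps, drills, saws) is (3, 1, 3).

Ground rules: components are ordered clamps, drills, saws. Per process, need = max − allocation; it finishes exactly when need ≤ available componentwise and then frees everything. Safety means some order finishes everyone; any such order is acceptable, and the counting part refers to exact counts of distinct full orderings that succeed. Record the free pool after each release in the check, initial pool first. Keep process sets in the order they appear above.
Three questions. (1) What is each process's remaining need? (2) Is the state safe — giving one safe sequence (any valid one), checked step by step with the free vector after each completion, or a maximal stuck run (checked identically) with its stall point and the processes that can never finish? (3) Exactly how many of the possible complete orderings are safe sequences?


(1) Remaining need (order clamps, drills, saws):
  P1: (4, 2, 2)
  P3: (3, 2, 2)
  P9: (6, 5, 1)
  P4: (4, 2, 5)
  P5: (0, 1, 2)
  P7: (2, 3, 5)
(2) The state is SAFE; one workable sequence: P5, P3, P1, P4, P7, P9.
Key observation: the first exact fit in this order is P5 — it needs (0, 1, 2) with (3, 1, 3) free, meeting a requested resource to the last unit.
Walking it through:
  pool = (3, 1, 3)
  run P5 (needs (0, 1, 2), free (3, 1, 3)); after release of (0, 3, 0) the pool is (3, 4, 3)
  run P3 (needs (3, 2, 2), free (3, 4, 3)); after release of (2, 0, 1) the pool is (5, 4, 4)
  run P1 (needs (4, 2, 2), free (5, 4, 4)); after release of (1, 1, 1) the pool is (6, 5, 5)
  run P4 (needs (4, 2, 5), free (6, 5, 5)); after release of (0, 2, 1) the pool is (6, 7, 6)
  run P7 (needs (2, 3, 5), free (6, 7, 6)); after release of (2, 1, 0) the pool is (8, 8, 6)
  run P9 (needs (6, 5, 1), free (8, 8, 6)); after release of (2, 2, 3) the pool is (10, 10, 9)
(3) Precisely 6 of the possible complete orderings are safe sequences.


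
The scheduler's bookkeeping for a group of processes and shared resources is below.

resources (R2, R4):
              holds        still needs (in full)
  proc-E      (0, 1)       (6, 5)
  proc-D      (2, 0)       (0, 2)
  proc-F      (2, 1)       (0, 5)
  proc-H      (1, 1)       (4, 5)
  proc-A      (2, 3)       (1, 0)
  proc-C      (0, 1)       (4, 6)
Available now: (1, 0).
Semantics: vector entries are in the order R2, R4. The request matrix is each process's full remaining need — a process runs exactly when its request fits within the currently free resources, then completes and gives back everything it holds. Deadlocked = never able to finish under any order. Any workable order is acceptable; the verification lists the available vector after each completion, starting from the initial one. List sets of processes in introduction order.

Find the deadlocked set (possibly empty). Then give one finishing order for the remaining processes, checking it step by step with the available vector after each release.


Deadlocked: proc-E, proc-F, proc-H and proc-C.
Key observation: R4 is the bottleneck — with proc-A, proc-D done the pool holds (5, 3), short of every remaining need.
One completion order for the rest: proc-A, proc-D. Step-by-step check:
  pool = (1, 0)
  proc-A: need (1, 0) fits (1, 0); releases (2, 3), pool now (3, 3)
  proc-D: need (0, 2) fits (3, 3); releases (2, 0), pool now (5, 3)
None of the blocked processes ever fits:
  proc-E cannot run: need (6, 5) vs free (5, 3) (insufficient R2 and R4)
  proc-F cannot run: need (0, 5) vs free (5, 3) (insufficient R4)
  proc-H cannot run: need (4, 5) vs free (5, 3) (insufficient R4)
  proc-C cannot run: need (4, 6) vs free (5, 3) (insufficient R4)
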